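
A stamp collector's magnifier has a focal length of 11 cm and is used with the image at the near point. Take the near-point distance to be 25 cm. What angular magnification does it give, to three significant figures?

M = 1 + D/f = 1 + 25/11 = 3.273.

3.27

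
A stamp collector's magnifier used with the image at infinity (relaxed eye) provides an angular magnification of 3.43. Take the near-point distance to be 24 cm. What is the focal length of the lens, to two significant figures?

For the image at infinity, M = D/f.
f = D/M = 24/3.43 = 6.997 cm.

7.0 cm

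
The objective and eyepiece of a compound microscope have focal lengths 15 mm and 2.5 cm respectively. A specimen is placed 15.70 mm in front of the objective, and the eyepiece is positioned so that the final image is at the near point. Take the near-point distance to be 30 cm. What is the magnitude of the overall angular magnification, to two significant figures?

280

Convert to cm: f_obj = 15 mm = 1.5 cm; d_o = 15.70 mm = 1.57 cm.
Objective: 1/d_i = 1/f_obj - 1/d_o = 1/1.5 - 1/1.57 = 0.02972 cm^-1, so d_i = 33.643 cm.
m_obj = -d_i/d_o = -33.643/1.57 = -21.429.
Eyepiece angular magnification (image at near point): M_eye = 1 + D/f_e = 1 + 30/2.5 = 13.000.
Overall M = m_obj x M_eye = (-21.429)(13.000) = -278.57.
|M| = 278.57.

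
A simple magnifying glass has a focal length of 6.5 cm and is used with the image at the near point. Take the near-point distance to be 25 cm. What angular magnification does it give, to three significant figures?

M = 1 + D/f = 1 + 25/6.5 = 4.846.

4.85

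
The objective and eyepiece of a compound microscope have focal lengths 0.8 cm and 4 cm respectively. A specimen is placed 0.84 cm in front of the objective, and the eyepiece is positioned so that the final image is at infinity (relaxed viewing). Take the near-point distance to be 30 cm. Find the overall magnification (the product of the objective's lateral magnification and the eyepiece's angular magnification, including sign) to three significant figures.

-150

Objective: 1/d_i = 1/f_obj - 1/d_o = 1/0.8 - 1/0.84 = 0.05952 cm^-1, so d_i = 16.800 cm.
m_obj = -d_i/d_o = -16.800/0.84 = -20.000.
Eyepiece angular magnification (image at infinity): M_eye = D/f_e = 30/4 = 7.500.
Overall M = m_obj x M_eye = (-20.000)(7.500) = -150.00.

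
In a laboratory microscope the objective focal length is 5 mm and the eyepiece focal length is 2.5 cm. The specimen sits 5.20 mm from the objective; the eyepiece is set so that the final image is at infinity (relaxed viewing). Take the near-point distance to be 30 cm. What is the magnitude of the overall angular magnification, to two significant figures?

Convert to cm: f_obj = 5 mm = 0.5 cm; d_o = 5.20 mm = 0.52 cm.
Objective: 1/d_i = 1/f_obj - 1/d_o = 1/0.5 - 1/0.52 = 0.07692 cm^-1, so d_i = 13.000 cm.
m_obj = -d_i/d_o = -13.000/0.52 = -25.000.
Eyepiece angular magnification (image at infinity): M_eye = D/f_e = 30/2.5 = 12.000.
Overall M = m_obj x M_eye = (-25.000)(12.000) = -300.00.
|M| = 300.00.

300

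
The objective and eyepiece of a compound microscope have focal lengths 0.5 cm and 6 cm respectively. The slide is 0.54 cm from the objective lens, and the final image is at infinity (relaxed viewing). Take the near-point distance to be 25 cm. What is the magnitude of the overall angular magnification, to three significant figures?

52.1

Objective: 1/d_i = 1/f_obj - 1/d_o = 1/0.5 - 1/0.54 = 0.14815 cm^-1, so d_i = 6.750 cm.
m_obj = -d_i/d_o = -6.750/0.54 = -12.500.
Eyepiece angular magnification (image at infinity): M_eye = D/f_e = 25/6 = 4.167.
Overall M = m_obj x M_eye = (-12.500)(4.167) = -52.08.
|M| = 52.08.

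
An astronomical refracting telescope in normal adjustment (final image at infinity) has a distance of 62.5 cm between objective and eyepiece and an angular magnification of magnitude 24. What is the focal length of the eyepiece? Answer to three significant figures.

In normal adjustment the tube length equals f_obj + f_eye and |M| = f_obj/f_eye.
So f_obj = 24 f_eye and 24 f_eye + f_eye = 62.5 cm, giving f_eye = 62.5/25 = 2.500 cm and f_obj = 60.000 cm.

2.50 cm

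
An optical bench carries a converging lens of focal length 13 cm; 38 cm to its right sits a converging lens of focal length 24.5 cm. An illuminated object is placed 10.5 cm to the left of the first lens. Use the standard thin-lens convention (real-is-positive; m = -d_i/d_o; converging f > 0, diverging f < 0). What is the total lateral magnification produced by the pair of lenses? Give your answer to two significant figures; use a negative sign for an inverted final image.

First lens: d_i1 = 1/(1/13 - 1/10.5) = -54.600 cm.
m_1 = -(-54.600)/10.5 = 5.2000.
With d_i1 < 0 the first image is virtual and lies on the object side; the object distance for lens 2 is d_o2 = 38 - (-54.600) = 92.600 cm.
Second lens: d_i2 = 1/(1/24.5 - 1/(92.600)) = 33.314 cm.
m_2 = -(33.314)/(92.600) = -0.3598.
Overall magnification: m = m_1 m_2 = -1.8708.

-1.9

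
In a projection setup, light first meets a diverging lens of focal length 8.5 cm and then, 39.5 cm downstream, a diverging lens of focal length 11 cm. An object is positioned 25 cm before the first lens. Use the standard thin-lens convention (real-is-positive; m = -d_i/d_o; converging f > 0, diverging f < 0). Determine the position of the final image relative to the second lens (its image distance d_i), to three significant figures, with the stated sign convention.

-8.87 cm

Applying the thin-lens equation to the first lens, 1/(-8.5) = 1/25 + 1/d_i1, which gives d_i1 = -6.343 cm.
The intermediate image is virtual, 6.343 cm to the left of lens 1, so d_o2 = L - d_i1 = 39.5 - (-6.343) = 45.843 cm.
Applying the thin-lens equation again with f_2 = -11 cm and d_o2 = 45.843 cm gives d_i2 = -8.871 cm.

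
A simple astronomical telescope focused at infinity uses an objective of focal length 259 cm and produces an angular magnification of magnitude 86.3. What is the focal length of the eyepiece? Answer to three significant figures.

3.00 cm

|M| = f_obj/f_eye, so f_eye = f_obj/|M| = 259/86.3 = 3.001 cm.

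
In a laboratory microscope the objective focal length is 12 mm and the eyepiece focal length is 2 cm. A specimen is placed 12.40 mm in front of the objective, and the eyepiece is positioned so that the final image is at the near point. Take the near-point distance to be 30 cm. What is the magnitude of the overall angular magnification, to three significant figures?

Convert to cm: f_obj = 12 mm = 1.2 cm; d_o = 12.40 mm = 1.24 cm.
Objective: 1/d_i = 1/f_obj - 1/d_o = 1/1.2 - 1/1.24 = 0.02688 cm^-1, so d_i = 37.200 cm.
m_obj = -d_i/d_o = -37.200/1.24 = -30.000.
Eyepiece angular magnification (image at near point): M_eye = 1 + D/f_e = 1 + 30/2 = 16.000.
Overall M = m_obj x M_eye = (-30.000)(16.000) = -480.00.
|M| = 480.00.

480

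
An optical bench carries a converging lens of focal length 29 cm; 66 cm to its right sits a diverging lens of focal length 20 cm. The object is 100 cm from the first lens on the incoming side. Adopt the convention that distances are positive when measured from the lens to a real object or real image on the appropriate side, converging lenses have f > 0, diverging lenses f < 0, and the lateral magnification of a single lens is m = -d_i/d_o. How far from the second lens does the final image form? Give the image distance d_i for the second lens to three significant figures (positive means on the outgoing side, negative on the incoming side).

Applying the thin-lens equation to the first lens, 1/29 = 1/100 + 1/d_i1, which gives d_i1 = 40.845 cm.
The intermediate image is 40.845 cm to the right of lens 1, so d_o2 = L - d_i1 = 66 - 40.845 = 25.155 cm.
Applying the thin-lens equation again with f_2 = -20 cm and d_o2 = 25.155 cm gives d_i2 = -11.142 cm.

-11.1 cm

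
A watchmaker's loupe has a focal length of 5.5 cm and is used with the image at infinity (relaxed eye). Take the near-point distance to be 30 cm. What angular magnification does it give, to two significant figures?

M = D/f = 30/5.5 = 5.455.

5.5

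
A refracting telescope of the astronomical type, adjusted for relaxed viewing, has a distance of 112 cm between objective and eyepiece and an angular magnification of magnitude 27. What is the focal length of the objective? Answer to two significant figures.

110 cm

In normal adjustment the tube length equals f_obj + f_eye and |M| = f_obj/f_eye.
So f_obj = 27 f_eye and 27 f_eye + f_eye = 112 cm, giving f_eye = 112/28 = 4.000 cm and f_obj = 108.000 cm.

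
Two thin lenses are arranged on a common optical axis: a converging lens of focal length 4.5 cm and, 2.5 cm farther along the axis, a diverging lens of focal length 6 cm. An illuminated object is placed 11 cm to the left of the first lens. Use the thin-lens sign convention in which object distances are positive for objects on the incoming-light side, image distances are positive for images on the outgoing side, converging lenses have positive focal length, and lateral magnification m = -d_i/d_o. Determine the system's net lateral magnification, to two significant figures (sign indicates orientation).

Applying the thin-lens equation to the first lens, 1/4.5 = 1/11 + 1/d_i1, which gives d_i1 = 7.615 cm.
Its lateral magnification is m_1 = -d_i1/d_o1 = -(7.615)/11 = -0.6923.
This image would form 7.615 cm past lens 1, i.e. 5.115 cm beyond lens 2, so it is a virtual object for lens 2: d_o2 = 2.5 - 7.615 = -5.115 cm.
Applying the thin-lens equation again with f_2 = -6 cm and d_o2 = -5.115 cm gives d_i2 = 34.696 cm.
m_2 = -(34.696)/(-5.115) = 6.7826.
Total m = m_1 x m_2 = (-0.6923)(6.7826) = -4.6957.

-4.7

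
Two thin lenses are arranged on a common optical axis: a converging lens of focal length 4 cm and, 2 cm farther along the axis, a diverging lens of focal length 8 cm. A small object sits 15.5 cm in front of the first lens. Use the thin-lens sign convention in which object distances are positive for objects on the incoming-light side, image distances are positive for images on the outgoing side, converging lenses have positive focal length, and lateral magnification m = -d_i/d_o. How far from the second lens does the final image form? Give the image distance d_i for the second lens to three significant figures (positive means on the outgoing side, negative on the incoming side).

Applying the thin-lens equation to the first lens, 1/4 = 1/15.5 + 1/d_i1, which gives d_i1 = 5.391 cm.
This image would form 5.391 cm past lens 1, i.e. 3.391 cm beyond lens 2, so it is a virtual object for lens 2: d_o2 = 2 - 5.391 = -3.391 cm.
Applying the thin-lens equation again with f_2 = -8 cm and d_o2 = -3.391 cm gives d_i2 = 5.887 cm.

5.89 cm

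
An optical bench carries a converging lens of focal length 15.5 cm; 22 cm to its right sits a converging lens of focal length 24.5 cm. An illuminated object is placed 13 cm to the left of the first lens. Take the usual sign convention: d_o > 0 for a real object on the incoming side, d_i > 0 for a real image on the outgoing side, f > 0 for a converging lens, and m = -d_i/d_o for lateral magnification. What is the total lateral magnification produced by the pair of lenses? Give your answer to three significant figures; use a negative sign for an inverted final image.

First lens: d_i1 = 1/(1/15.5 - 1/13) = -80.600 cm.
m_1 = -(-80.600)/13 = 6.2000.
With d_i1 < 0 the first image is virtual and lies on the object side; the object distance for lens 2 is d_o2 = 22 - (-80.600) = 102.600 cm.
Second lens: d_i2 = 1/(1/24.5 - 1/(102.600)) = 32.186 cm.
m_2 = -(32.186)/(102.600) = -0.3137.
Overall magnification: m = m_1 m_2 = -1.9449.

-1.94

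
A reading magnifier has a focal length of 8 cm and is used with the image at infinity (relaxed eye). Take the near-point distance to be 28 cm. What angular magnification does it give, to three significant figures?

M = D/f = 28/8 = 3.500.

3.50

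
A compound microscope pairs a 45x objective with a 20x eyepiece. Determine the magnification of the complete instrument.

900

The overall magnification of a compound microscope is the product of the objective and eyepiece magnifications:
M = M_obj x M_eye = 45 x 20 = 900.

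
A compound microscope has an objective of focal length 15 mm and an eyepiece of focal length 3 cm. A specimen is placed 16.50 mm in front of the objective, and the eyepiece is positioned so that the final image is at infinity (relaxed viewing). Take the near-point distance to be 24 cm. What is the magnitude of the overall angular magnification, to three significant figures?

80.0

Convert to cm: f_obj = 15 mm = 1.5 cm; d_o = 16.50 mm = 1.65 cm.
Objective: 1/d_i = 1/f_obj - 1/d_o = 1/1.5 - 1/1.65 = 0.06061 cm^-1, so d_i = 16.500 cm.
m_obj = -d_i/d_o = -16.500/1.65 = -10.000.
Eyepiece angular magnification (image at infinity): M_eye = D/f_e = 24/3 = 8.000.
Overall M = m_obj x M_eye = (-10.000)(8.000) = -80.00.
|M| = 80.00.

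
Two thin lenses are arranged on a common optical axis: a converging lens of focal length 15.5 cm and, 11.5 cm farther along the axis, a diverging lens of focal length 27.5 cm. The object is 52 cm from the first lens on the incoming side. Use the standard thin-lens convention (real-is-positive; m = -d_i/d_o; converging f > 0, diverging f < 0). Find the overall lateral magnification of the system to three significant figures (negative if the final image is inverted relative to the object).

First lens: d_i1 = 1/(1/15.5 - 1/52) = 22.082 cm.
m_1 = -(22.082)/52 = -0.4247.
Since 22.082 cm > 11.5 cm, the first image lies past the second lens and serves as a virtual object: d_o2 = L - d_i1 = -10.582 cm.
Second lens: d_i2 = 1/(1/(-27.5) - 1/(-10.582)) = 17.201 cm.
m_2 = -(17.201)/(-10.582) = 1.6255.
Overall magnification: m = m_1 m_2 = -0.6903.

-0.690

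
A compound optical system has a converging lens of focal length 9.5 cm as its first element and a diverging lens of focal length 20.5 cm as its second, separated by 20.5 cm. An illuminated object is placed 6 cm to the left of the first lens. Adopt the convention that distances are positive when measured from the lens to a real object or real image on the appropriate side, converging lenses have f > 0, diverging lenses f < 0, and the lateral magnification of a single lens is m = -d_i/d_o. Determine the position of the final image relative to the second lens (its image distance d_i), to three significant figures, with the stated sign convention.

-13.2 cm

Applying the thin-lens equation to the first lens, 1/9.5 = 1/6 + 1/d_i1, which gives d_i1 = -16.286 cm.
The intermediate image is virtual, 16.286 cm to the left of lens 1, so d_o2 = L - d_i1 = 20.5 - (-16.286) = 36.786 cm.
Applying the thin-lens equation again with f_2 = -20.5 cm and d_o2 = 36.786 cm gives d_i2 = -13.164 cm.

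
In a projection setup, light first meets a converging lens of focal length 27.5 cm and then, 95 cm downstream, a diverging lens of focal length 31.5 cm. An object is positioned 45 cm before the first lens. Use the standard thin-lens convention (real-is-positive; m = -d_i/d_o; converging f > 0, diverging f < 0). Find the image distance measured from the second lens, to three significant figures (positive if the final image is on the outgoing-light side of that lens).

First lens: d_i1 = 1/(1/27.5 - 1/45) = 70.714 cm.
That image sits 24.286 cm in front of the second lens, so d_o2 = 24.286 cm.
Second lens: d_i2 = 1/(1/(-31.5) - 1/(24.286)) = -13.713 cm.

-13.7 cm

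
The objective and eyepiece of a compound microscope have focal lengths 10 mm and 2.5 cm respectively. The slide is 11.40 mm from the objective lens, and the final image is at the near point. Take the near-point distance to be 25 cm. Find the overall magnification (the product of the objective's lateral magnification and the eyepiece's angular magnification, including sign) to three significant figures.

-78.6

Convert to cm: f_obj = 10 mm = 1 cm; d_o = 11.40 mm = 1.14 cm.
Objective: 1/d_i = 1/f_obj - 1/d_o = 1/1 - 1/1.14 = 0.12281 cm^-1, so d_i = 8.143 cm.
m_obj = -d_i/d_o = -8.143/1.14 = -7.143.
Eyepiece angular magnification (image at near point): M_eye = 1 + D/f_e = 1 + 25/2.5 = 11.000.
Overall M = m_obj x M_eye = (-7.143)(11.000) = -78.57.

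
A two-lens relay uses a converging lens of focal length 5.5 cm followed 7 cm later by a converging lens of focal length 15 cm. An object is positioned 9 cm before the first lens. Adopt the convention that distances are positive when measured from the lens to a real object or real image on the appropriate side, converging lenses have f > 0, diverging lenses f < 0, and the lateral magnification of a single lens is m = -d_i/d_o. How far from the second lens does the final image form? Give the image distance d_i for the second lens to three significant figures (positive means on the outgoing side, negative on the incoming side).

Lens 1: 1/d_i1 = 1/f_1 - 1/d_o1 = 1/5.5 - 1/9 = 0.07071 cm^-1, so d_i1 = 14.143 cm.
This image would form 14.143 cm past lens 1, i.e. 7.143 cm beyond lens 2, so it is a virtual object for lens 2: d_o2 = 7 - 14.143 = -7.143 cm.
Lens 2: 1/d_i2 = 1/f_2 - 1/d_o2 = 1/15 - 1/(-7.143) = 0.20667 cm^-1, so d_i2 = 4.839 cm.

4.84 cm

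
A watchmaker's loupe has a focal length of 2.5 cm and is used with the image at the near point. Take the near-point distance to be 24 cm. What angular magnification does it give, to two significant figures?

11

M = 1 + D/f = 1 + 24/2.5 = 10.600.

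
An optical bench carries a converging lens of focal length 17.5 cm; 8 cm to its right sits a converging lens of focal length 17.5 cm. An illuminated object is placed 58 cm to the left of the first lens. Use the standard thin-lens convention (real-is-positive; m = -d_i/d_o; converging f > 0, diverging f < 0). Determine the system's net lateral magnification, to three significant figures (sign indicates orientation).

-0.219

Lens 1: 1/d_i1 = 1/f_1 - 1/d_o1 = 1/17.5 - 1/58 = 0.03990 cm^-1, so d_i1 = 25.062 cm.
m_1 = -(25.062)/58 = -0.4321.
Since 25.062 cm > 8 cm, the first image lies past the second lens and serves as a virtual object: d_o2 = L - d_i1 = -17.062 cm.
Lens 2: 1/d_i2 = 1/f_2 - 1/d_o2 = 1/17.5 - 1/(-17.062) = 0.11575 cm^-1, so d_i2 = 8.639 cm.
m_2 = -(8.639)/(-17.062) = 0.5063.
Total m = m_1 x m_2 = (-0.4321)(0.5063) = -0.2188.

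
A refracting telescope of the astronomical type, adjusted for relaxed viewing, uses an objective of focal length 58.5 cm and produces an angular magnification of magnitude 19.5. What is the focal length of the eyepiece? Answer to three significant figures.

3.00 cm

|M| = f_obj/f_eye, so f_eye = f_obj/|M| = 58.5/19.5 = 3.000 cm.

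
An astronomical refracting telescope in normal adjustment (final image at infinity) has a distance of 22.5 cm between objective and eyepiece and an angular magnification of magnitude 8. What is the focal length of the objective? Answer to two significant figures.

In normal adjustment the tube length equals f_obj + f_eye and |M| = f_obj/f_eye.
So f_obj = 8 f_eye and 8 f_eye + f_eye = 22.5 cm, giving f_eye = 22.5/9 = 2.500 cm and f_obj = 20.000 cm.

20 cm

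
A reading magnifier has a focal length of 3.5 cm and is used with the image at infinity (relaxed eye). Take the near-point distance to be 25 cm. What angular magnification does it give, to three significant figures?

M = D/f = 25/3.5 = 7.143.

7.14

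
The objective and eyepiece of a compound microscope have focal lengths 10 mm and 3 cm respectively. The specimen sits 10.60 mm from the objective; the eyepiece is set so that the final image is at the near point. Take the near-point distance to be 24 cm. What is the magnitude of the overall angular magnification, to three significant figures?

150

Convert to cm: f_obj = 10 mm = 1 cm; d_o = 10.60 mm = 1.06 cm.
Objective: 1/d_i = 1/f_obj - 1/d_o = 1/1 - 1/1.06 = 0.05660 cm^-1, so d_i = 17.667 cm.
m_obj = -d_i/d_o = -17.667/1.06 = -16.667.
Eyepiece angular magnification (image at near point): M_eye = 1 + D/f_e = 1 + 24/3 = 9.000.
Overall M = m_obj x M_eye = (-16.667)(9.000) = -150.00.
|M| = 150.00.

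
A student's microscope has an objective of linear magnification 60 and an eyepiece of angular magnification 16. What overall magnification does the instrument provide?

960

The overall magnification of a compound microscope is the product of the objective and eyepiece magnifications:
M = M_obj x M_eye = 60 x 16 = 960.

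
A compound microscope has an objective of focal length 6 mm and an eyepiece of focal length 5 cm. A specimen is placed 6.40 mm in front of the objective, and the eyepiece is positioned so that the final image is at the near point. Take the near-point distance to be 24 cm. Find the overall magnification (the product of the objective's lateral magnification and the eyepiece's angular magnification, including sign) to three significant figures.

-87.0

Convert to cm: f_obj = 6 mm = 0.6 cm; d_o = 6.40 mm = 0.64 cm.
Objective: 1/d_i = 1/f_obj - 1/d_o = 1/0.6 - 1/0.64 = 0.10417 cm^-1, so d_i = 9.600 cm.
m_obj = -d_i/d_o = -9.600/0.64 = -15.000.
Eyepiece angular magnification (image at near point): M_eye = 1 + D/f_e = 1 + 24/5 = 5.800.
Overall M = m_obj x M_eye = (-15.000)(5.800) = -87.00.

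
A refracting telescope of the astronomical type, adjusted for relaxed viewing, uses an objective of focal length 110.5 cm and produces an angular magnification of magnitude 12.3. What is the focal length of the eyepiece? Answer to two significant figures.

|M| = f_obj/f_eye, so f_eye = f_obj/|M| = 110.5/12.3 = 8.984 cm.

9.0 cm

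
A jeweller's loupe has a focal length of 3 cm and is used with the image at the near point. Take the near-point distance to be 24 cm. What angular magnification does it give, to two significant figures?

9.0

M = 1 + D/f = 1 + 24/3 = 9.000.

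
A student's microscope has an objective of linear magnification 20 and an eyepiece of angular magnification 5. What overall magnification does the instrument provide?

The overall magnification of a compound microscope is the product of the objective and eyepiece magnifications:
M = M_obj x M_eye = 20 x 5 = 100.

100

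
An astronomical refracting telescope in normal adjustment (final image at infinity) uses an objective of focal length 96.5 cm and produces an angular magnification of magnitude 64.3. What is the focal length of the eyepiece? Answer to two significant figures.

1.5 cm

|M| = f_obj/f_eye, so f_eye = f_obj/|M| = 96.5/64.3 = 1.501 cm.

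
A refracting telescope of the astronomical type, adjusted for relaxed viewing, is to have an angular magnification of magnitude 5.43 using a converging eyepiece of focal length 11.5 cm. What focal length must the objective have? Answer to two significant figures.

62 cm

|M| = f_obj/|f_eye|, so f_obj = |M| x |f_eye| = 5.43 x 11.5 = 62.445 cm.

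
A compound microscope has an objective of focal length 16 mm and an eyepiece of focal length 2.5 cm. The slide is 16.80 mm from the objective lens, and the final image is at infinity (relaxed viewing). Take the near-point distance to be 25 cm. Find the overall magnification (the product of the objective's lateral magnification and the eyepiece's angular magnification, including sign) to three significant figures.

Convert to cm: f_obj = 16 mm = 1.6 cm; d_o = 16.80 mm = 1.68 cm.
Objective: 1/d_i = 1/f_obj - 1/d_o = 1/1.6 - 1/1.68 = 0.02976 cm^-1, so d_i = 33.600 cm.
m_obj = -d_i/d_o = -33.600/1.68 = -20.000.
Eyepiece angular magnification (image at infinity): M_eye = D/f_e = 25/2.5 = 10.000.
Overall M = m_obj x M_eye = (-20.000)(10.000) = -200.00.

-200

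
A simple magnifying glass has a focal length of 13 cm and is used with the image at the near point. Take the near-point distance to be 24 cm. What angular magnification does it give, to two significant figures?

M = 1 + D/f = 1 + 24/13 = 2.846.

2.8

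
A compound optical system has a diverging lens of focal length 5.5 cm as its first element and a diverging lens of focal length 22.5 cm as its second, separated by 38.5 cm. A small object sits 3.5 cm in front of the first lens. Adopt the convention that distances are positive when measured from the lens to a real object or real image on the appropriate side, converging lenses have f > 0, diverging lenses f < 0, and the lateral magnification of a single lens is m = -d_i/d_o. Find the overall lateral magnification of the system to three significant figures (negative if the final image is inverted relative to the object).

Applying the thin-lens equation to the first lens, 1/(-5.5) = 1/3.5 + 1/d_i1, which gives d_i1 = -2.139 cm.
Its lateral magnification is m_1 = -d_i1/d_o1 = -(-2.139)/3.5 = 0.6111.
The intermediate image is virtual, 2.139 cm to the left of lens 1, so d_o2 = L - d_i1 = 38.5 - (-2.139) = 40.639 cm.
Applying the thin-lens equation again with f_2 = -22.5 cm and d_o2 = 40.639 cm gives d_i2 = -14.482 cm.
m_2 = -(-14.482)/(40.639) = 0.3564.
Overall magnification: m = m_1 m_2 = 0.2178.

0.218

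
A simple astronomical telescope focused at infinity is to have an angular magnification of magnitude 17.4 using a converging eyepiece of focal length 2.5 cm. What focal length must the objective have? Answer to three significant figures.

|M| = f_obj/|f_eye|, so f_obj = |M| x |f_eye| = 17.4 x 2.5 = 43.500 cm.

43.5 cm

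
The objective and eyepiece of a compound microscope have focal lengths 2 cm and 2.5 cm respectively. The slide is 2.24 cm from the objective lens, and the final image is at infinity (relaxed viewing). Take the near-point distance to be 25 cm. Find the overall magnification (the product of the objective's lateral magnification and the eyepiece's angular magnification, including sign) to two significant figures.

-83

Objective: 1/d_i = 1/f_obj - 1/d_o = 1/2 - 1/2.24 = 0.05357 cm^-1, so d_i = 18.667 cm.
m_obj = -d_i/d_o = -18.667/2.24 = -8.333.
Eyepiece angular magnification (image at infinity): M_eye = D/f_e = 25/2.5 = 10.000.
Overall M = m_obj x M_eye = (-8.333)(10.000) = -83.33.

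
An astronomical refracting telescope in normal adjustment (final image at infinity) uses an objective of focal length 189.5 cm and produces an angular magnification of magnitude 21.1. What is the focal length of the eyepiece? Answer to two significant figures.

|M| = f_obj/f_eye, so f_eye = f_obj/|M| = 189.5/21.1 = 8.981 cm.

9.0 cm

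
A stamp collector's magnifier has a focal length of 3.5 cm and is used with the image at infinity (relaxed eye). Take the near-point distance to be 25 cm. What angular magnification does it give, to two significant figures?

M = D/f = 25/3.5 = 7.143.

7.1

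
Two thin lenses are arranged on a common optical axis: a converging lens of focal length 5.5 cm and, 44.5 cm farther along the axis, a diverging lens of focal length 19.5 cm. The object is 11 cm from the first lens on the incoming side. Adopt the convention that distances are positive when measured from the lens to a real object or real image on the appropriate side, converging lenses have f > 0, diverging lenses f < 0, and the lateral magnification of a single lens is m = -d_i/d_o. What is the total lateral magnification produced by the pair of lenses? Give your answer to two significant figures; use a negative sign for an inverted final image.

-0.37

First lens: d_i1 = 1/(1/5.5 - 1/11) = 11.000 cm.
m_1 = -(11.000)/11 = -1.0000.
The intermediate image is 11.000 cm to the right of lens 1, so d_o2 = L - d_i1 = 44.5 - 11.000 = 33.500 cm.
Second lens: d_i2 = 1/(1/(-19.5) - 1/(33.500)) = -12.325 cm.
m_2 = -(-12.325)/(33.500) = 0.3679.
Overall magnification: m = m_1 m_2 = -0.3679.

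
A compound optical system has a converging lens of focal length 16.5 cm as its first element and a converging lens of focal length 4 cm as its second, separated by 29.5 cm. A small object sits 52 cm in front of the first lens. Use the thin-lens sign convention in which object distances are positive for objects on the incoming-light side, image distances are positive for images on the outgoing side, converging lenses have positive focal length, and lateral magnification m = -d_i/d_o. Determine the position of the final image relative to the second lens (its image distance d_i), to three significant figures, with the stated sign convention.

16.0 cm

Lens 1: 1/d_i1 = 1/f_1 - 1/d_o1 = 1/16.5 - 1/52 = 0.04138 cm^-1, so d_i1 = 24.169 cm.
Object distance for lens 2: d_o2 = 29.5 - 24.169 = 5.331 cm.
Lens 2: 1/d_i2 = 1/f_2 - 1/d_o2 = 1/4 - 1/(5.331) = 0.06242 cm^-1, so d_i2 = 16.021 cm.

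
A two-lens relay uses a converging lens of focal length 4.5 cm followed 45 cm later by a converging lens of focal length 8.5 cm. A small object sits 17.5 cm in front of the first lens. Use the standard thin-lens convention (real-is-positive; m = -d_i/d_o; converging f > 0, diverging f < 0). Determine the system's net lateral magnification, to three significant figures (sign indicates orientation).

0.0967

Applying the thin-lens equation to the first lens, 1/4.5 = 1/17.5 + 1/d_i1, which gives d_i1 = 6.058 cm.
Its lateral magnification is m_1 = -d_i1/d_o1 = -(6.058)/17.5 = -0.3462.
The intermediate image is 6.058 cm to the right of lens 1, so d_o2 = L - d_i1 = 45 - 6.058 = 38.942 cm.
Applying the thin-lens equation again with f_2 = 8.5 cm and d_o2 = 38.942 cm gives d_i2 = 10.873 cm.
m_2 = -(10.873)/(38.942) = -0.2792.
The system's lateral magnification is m_1 m_2 = (-0.3462)(-0.2792) = 0.0967.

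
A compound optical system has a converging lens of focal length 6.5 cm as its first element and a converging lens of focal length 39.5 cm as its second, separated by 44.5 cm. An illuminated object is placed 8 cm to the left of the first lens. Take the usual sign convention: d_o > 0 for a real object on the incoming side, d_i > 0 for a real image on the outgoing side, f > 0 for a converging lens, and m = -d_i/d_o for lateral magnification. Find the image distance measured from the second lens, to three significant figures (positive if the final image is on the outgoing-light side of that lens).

Lens 1: 1/d_i1 = 1/f_1 - 1/d_o1 = 1/6.5 - 1/8 = 0.02885 cm^-1, so d_i1 = 34.667 cm.
That image sits 9.833 cm in front of the second lens, so d_o2 = 9.833 cm.
Lens 2: 1/d_i2 = 1/f_2 - 1/d_o2 = 1/39.5 - 1/(9.833) = -0.07638 cm^-1, so d_i2 = -13.093 cm.

-13.1 cm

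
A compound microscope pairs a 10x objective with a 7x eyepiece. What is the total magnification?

The overall magnification of a compound microscope is the product of the objective and eyepiece magnifications:
M = M_obj x M_eye = 10 x 7 = 70.

70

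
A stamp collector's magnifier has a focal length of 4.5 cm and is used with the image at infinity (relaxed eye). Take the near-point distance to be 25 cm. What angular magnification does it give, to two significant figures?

M = D/f = 25/4.5 = 5.556.

5.6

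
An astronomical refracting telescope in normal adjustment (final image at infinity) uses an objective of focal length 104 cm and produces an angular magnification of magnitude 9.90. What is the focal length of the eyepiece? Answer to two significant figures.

|M| = f_obj/f_eye, so f_eye = f_obj/|M| = 104/9.9 = 10.505 cm.

11 cm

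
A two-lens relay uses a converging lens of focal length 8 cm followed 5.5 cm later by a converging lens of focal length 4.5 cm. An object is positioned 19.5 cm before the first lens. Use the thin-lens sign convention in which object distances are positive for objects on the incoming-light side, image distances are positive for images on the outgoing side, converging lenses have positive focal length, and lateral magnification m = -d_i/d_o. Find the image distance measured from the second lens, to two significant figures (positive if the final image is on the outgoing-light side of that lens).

First lens: d_i1 = 1/(1/8 - 1/19.5) = 13.565 cm.
Since 13.565 cm > 5.5 cm, the first image lies past the second lens and serves as a virtual object: d_o2 = L - d_i1 = -8.065 cm.
Second lens: d_i2 = 1/(1/4.5 - 1/(-8.065)) = 2.888 cm.

2.9 cm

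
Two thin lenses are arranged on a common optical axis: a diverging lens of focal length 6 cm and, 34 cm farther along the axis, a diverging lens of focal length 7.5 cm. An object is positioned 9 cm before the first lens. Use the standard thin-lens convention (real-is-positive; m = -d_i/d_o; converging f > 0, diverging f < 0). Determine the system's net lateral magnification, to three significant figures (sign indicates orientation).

Lens 1: 1/d_i1 = 1/f_1 - 1/d_o1 = 1/(-6) - 1/9 = -0.27778 cm^-1, so d_i1 = -3.600 cm.
m_1 = -(-3.600)/9 = 0.4000.
With d_i1 < 0 the first image is virtual and lies on the object side; the object distance for lens 2 is d_o2 = 34 - (-3.600) = 37.600 cm.
Lens 2: 1/d_i2 = 1/f_2 - 1/d_o2 = 1/(-7.5) - 1/(37.600) = -0.15993 cm^-1, so d_i2 = -6.253 cm.
m_2 = -(-6.253)/(37.600) = 0.1663.
Total m = m_1 x m_2 = (0.4000)(0.1663) = 0.0665.

0.0665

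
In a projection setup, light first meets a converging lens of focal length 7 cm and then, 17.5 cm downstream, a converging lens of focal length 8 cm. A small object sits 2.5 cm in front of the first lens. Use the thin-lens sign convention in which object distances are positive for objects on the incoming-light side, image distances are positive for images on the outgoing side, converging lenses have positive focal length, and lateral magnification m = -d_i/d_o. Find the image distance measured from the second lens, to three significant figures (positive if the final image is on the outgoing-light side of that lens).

First lens: d_i1 = 1/(1/7 - 1/2.5) = -3.889 cm.
The intermediate image is virtual, 3.889 cm to the left of lens 1, so d_o2 = L - d_i1 = 17.5 - (-3.889) = 21.389 cm.
Second lens: d_i2 = 1/(1/8 - 1/(21.389)) = 12.780 cm.

12.8 cm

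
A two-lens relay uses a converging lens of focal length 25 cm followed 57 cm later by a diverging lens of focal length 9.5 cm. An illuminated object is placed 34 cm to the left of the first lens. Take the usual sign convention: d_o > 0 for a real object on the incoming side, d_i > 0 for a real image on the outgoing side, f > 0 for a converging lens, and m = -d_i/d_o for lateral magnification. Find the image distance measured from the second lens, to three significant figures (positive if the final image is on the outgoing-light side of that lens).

Lens 1: 1/d_i1 = 1/f_1 - 1/d_o1 = 1/25 - 1/34 = 0.01059 cm^-1, so d_i1 = 94.444 cm.
Since 94.444 cm > 57 cm, the first image lies past the second lens and serves as a virtual object: d_o2 = L - d_i1 = -37.444 cm.
Lens 2: 1/d_i2 = 1/f_2 - 1/d_o2 = 1/(-9.5) - 1/(-37.444) = -0.07856 cm^-1, so d_i2 = -12.730 cm.

-12.7 cm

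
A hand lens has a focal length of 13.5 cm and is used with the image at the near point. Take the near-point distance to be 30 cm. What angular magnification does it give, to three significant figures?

M = 1 + D/f = 1 + 30/13.5 = 3.222.

3.22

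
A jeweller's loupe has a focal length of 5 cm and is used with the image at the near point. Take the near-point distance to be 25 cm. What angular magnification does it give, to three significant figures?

M = 1 + D/f = 1 + 25/5 = 6.000.

6.00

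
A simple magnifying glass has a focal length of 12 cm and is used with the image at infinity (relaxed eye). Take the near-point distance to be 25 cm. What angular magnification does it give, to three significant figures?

M = D/f = 25/12 = 2.083.

2.08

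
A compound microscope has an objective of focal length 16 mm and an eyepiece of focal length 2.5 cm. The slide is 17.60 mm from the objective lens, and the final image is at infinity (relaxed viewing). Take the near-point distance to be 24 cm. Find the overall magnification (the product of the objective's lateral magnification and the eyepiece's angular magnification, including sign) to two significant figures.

-96

Convert to cm: f_obj = 16 mm = 1.6 cm; d_o = 17.60 mm = 1.76 cm.
Objective: 1/d_i = 1/f_obj - 1/d_o = 1/1.6 - 1/1.76 = 0.05682 cm^-1, so d_i = 17.600 cm.
m_obj = -d_i/d_o = -17.600/1.76 = -10.000.
Eyepiece angular magnification (image at infinity): M_eye = D/f_e = 24/2.5 = 9.600.
Overall M = m_obj x M_eye = (-10.000)(9.600) = -96.00.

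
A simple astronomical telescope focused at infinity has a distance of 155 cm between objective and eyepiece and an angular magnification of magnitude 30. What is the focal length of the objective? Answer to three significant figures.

150 cm

In normal adjustment the tube length equals f_obj + f_eye and |M| = f_obj/f_eye.
So f_obj = 30 f_eye and 30 f_eye + f_eye = 155 cm, giving f_eye = 155/31 = 5.000 cm and f_obj = 150.000 cm.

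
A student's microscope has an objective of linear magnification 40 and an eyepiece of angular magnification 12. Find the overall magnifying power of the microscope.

480

The overall magnification of a compound microscope is the product of the objective and eyepiece magnifications:
M = M_obj x M_eye = 40 x 12 = 480.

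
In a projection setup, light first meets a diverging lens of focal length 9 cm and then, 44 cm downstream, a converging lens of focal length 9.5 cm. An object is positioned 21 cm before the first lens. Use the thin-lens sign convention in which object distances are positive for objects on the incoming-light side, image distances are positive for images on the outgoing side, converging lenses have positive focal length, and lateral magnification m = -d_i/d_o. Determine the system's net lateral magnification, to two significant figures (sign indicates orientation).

-0.070

First lens: d_i1 = 1/(1/(-9) - 1/21) = -6.300 cm.
m_1 = -(-6.300)/21 = 0.3000.
With d_i1 < 0 the first image is virtual and lies on the object side; the object distance for lens 2 is d_o2 = 44 - (-6.300) = 50.300 cm.
Second lens: d_i2 = 1/(1/9.5 - 1/(50.300)) = 11.712 cm.
m_2 = -(11.712)/(50.300) = -0.2328.
Total m = m_1 x m_2 = (0.3000)(-0.2328) = -0.0699.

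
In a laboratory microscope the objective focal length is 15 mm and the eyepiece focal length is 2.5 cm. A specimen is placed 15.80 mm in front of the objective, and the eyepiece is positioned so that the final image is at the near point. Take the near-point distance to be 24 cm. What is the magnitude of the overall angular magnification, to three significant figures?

Convert to cm: f_obj = 15 mm = 1.5 cm; d_o = 15.80 mm = 1.58 cm.
Objective: 1/d_i = 1/f_obj - 1/d_o = 1/1.5 - 1/1.58 = 0.03376 cm^-1, so d_i = 29.625 cm.
m_obj = -d_i/d_o = -29.625/1.58 = -18.750.
Eyepiece angular magnification (image at near point): M_eye = 1 + D/f_e = 1 + 24/2.5 = 10.600.
Overall M = m_obj x M_eye = (-18.750)(10.600) = -198.75.
|M| = 198.75.

199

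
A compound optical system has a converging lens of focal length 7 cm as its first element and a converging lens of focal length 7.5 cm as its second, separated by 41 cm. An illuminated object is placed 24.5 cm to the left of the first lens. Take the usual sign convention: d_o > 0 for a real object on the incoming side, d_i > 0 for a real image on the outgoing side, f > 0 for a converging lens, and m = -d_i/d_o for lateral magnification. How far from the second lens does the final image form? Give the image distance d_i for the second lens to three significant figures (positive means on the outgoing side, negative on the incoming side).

Applying the thin-lens equation to the first lens, 1/7 = 1/24.5 + 1/d_i1, which gives d_i1 = 9.800 cm.
That image sits 31.200 cm in front of the second lens, so d_o2 = 31.200 cm.
Applying the thin-lens equation again with f_2 = 7.5 cm and d_o2 = 31.200 cm gives d_i2 = 9.873 cm.

9.87 cm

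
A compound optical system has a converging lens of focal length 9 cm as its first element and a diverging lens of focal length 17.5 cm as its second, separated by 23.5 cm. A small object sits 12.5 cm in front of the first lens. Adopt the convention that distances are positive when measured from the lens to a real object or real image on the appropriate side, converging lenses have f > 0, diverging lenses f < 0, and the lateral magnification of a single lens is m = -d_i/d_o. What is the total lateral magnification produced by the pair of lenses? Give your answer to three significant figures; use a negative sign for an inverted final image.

First lens: d_i1 = 1/(1/9 - 1/12.5) = 32.143 cm.
m_1 = -(32.143)/12.5 = -2.5714.
This image would form 32.143 cm past lens 1, i.e. 8.643 cm beyond lens 2, so it is a virtual object for lens 2: d_o2 = 23.5 - 32.143 = -8.643 cm.
Second lens: d_i2 = 1/(1/(-17.5) - 1/(-8.643)) = 17.077 cm.
m_2 = -(17.077)/(-8.643) = 1.9758.
Overall magnification: m = m_1 m_2 = -5.0806.

-5.08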